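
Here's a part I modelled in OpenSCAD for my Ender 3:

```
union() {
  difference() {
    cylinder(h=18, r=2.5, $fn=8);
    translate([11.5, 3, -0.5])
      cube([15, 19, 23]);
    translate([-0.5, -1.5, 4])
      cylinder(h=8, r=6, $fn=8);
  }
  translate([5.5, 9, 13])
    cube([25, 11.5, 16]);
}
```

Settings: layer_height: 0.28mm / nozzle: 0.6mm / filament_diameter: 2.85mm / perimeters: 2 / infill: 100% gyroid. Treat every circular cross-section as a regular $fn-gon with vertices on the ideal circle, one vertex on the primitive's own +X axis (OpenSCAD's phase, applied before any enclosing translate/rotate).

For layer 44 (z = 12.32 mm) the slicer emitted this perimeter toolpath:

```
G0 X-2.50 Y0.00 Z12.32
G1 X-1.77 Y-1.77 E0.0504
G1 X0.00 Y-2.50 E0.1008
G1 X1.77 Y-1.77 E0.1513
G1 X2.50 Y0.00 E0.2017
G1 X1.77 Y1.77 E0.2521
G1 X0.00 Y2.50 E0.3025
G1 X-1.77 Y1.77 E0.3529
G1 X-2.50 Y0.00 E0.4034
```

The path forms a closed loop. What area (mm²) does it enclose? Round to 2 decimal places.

Apply the shoelace formula to the sequence of (X, Y) vertices; enclosed area = 17.70 mm².

17.70 mm²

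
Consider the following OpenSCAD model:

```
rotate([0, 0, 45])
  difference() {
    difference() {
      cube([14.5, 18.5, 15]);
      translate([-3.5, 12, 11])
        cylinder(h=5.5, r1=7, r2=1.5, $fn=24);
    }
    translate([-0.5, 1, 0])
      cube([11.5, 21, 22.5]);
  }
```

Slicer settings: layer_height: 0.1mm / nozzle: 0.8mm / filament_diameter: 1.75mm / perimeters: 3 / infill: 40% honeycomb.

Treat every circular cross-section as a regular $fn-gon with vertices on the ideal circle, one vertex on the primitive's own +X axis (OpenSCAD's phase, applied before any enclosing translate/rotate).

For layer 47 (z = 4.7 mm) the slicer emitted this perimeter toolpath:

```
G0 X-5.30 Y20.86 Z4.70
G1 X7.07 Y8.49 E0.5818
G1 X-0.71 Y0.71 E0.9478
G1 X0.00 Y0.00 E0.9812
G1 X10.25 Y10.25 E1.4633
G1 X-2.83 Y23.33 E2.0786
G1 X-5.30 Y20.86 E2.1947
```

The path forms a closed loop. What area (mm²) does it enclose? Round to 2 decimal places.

75.66 mm²

Apply the shoelace formula to the sequence of (X, Y) vertices; enclosed area = 75.66 mm².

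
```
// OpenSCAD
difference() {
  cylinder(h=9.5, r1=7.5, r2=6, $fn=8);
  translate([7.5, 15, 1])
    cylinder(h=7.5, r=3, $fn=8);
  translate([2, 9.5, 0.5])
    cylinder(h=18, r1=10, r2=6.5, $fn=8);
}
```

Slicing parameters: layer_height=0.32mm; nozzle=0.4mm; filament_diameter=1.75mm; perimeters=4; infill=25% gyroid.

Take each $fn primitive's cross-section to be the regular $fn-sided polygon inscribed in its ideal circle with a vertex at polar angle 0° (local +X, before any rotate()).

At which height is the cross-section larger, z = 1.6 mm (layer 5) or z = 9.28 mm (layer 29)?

layer 5 (z = 1.6 mm)

Layer 5 (z = 1.6): the cone contributes a regular 8-gon of circumradius 7.247 (interpolated between r1=7.5 and r2=6 at t=0.168) (area = (8/2)·7.247²·sin(360°/8) = 148.56 mm²); the cylinder at (7.5, 15): section is a regular 8-gon, circumradius r=3 (area = (8/2)·3.000²·sin(360°/8) = 25.46 mm²); the cone at (2, 9.5) (r1=10→r2=6.5) has section circumradius 9.786 here — a regular 8-gon (area = (8/2)·9.786²·sin(360°/8) = 270.87 mm²); Subtracting the remaining from the first: starting from the cone (148.56 mm²), the r=3 cylinder at (7.5, 15) misses the remaining region (no effect); the cone at (2, 9.5) partially overlaps it — only the 57.19 mm² overlap (of its 270.87 mm²) is removed, clipping the outline — area = 91.37 mm². So its area = 91.37 mm². Layer 29 (z = 9.28): the cone (r1=7.5→r2=6) has section circumradius 6.035 here — a regular 8-gon (area = (8/2)·6.035²·sin(360°/8) = 103.01 mm²); the cylinder at (7.5, 15) is not intersected at this z (z outside [1, 8.5]); the cone at (2, 9.5) contributes a regular 8-gon of circumradius 8.293 (interpolated between r1=10 and r2=6.5 at t=0.488) (area = (8/2)·8.293²·sin(360°/8) = 194.51 mm²); Subtracting the remaining from the first: starting from the cone (103.01 mm²), the cone at (2, 9.5) partially overlaps it — only the 25.11 mm² overlap (of its 194.51 mm²) is removed, clipping the outline — area = 77.89 mm². So its area = 77.89 mm². Layer 5 is larger (91.37 vs 77.89 mm²).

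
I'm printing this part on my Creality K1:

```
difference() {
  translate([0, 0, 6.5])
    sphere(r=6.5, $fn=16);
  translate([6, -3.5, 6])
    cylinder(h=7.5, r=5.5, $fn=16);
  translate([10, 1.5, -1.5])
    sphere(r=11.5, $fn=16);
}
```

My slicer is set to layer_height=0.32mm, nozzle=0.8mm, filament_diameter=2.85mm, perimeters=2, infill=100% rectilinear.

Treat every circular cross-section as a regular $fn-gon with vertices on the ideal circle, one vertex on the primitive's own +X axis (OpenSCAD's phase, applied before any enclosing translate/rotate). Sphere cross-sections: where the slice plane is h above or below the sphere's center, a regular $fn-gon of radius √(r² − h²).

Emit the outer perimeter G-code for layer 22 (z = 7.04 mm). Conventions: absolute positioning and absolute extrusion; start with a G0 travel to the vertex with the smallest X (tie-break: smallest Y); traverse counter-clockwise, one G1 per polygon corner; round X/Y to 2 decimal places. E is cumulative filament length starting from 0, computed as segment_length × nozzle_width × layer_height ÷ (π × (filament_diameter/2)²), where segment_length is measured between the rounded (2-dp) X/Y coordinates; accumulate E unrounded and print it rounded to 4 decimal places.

G0 X-6.48 Y0.00 Z7.04
G1 X-5.98 Y-2.48 E0.1015
G1 X-4.58 Y-4.58 E0.2028
G1 X-2.48 Y-5.98 E0.3041
G1 X0.00 Y-6.48 E0.4056
G1 X1.33 Y-6.21 E0.4601
G1 X0.92 Y-5.60 E0.4896
G1 X0.50 Y-3.50 E0.5755
G1 X0.92 Y-1.40 E0.6614
G1 X2.11 Y0.39 E0.7477
G1 X2.47 Y0.63 E0.7651
G1 X2.30 Y1.50 E0.8006
G1 X2.88 Y4.45 E0.9213
G1 X3.47 Y5.32 E0.9635
G1 X2.48 Y5.98 E1.0112
G1 X0.00 Y6.48 E1.1127
G1 X-2.48 Y5.98 E1.2143
G1 X-4.58 Y4.58 E1.3155
G1 X-5.98 Y2.48 E1.4168
G1 X-6.48 Y0.00 E1.5183

At z = 7.04 mm: the r=6.5 sphere slices to a regular 16-gon of circumradius 6.478 (√(r²−h²) with h=0.54 from center); the r=5.5 cylinder at (6, -3.5) gives a regular 16-gon of circumradius 5.5 (constant along its height); the r=11.5 sphere at (10, 1.5) contributes a regular 16-gon of circumradius √(11.5²−8.54²) = 7.702; Subtracting the remaining from the first: starting from the r=6.5 sphere, the r=5.5 cylinder at (6, -3.5) partially overlaps it — only the 32.47 mm² overlap (of its 92.61 mm²) is removed, clipping the outline; the r=11.5 sphere at (10, 1.5) partially overlaps it — only the 9.58 mm² overlap (of its 181.60 mm²) is removed, clipping the outline — 1 connected region. The outline is a single polygon with 19 vertices. Extrusion per mm of travel: 0.8 × 0.32 / (π × 1.425²) = 0.040129. Accumulating E over each segment gives final E = 1.5183.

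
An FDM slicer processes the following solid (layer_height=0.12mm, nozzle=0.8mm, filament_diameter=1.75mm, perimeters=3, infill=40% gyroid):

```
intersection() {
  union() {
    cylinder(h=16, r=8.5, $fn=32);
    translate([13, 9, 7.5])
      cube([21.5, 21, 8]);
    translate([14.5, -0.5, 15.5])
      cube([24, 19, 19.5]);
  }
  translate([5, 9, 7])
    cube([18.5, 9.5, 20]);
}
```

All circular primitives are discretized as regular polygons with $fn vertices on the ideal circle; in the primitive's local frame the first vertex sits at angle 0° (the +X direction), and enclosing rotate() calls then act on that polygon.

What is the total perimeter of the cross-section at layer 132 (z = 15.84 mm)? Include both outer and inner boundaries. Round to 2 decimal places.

At z = 15.84 mm: the r=8.5 cylinder gives a regular 32-gon of circumradius 8.5 (constant along its height) (perimeter = 2·32·8.500·sin(180°/32) = 53.32 mm); the cube at (13, 9) is not intersected at this z (z outside [7.5, 15.5]); the cube at (14.5, -0.5) (footprint 24×19) is included at this height (perimeter 86.00 mm); Combining (union): the 2 present regions are separate (no shared area or edge), so areas and boundary lengths simply add and each stays a separate island — boundary = 139.32 mm; the 18.5×9.5 cube at (5, 9) contributes its full rectangle (perimeter 56.00 mm); Keeping only the common overlap: the 18.5×9.5 cube at (5, 9) partially overlaps the result so far; clipping to the common part keeps 85.50 mm² — boundary = 37.00 mm. Overall, the cross-section is a single solid region. Total boundary length (outer) = 37.00 mm.

37.00 mm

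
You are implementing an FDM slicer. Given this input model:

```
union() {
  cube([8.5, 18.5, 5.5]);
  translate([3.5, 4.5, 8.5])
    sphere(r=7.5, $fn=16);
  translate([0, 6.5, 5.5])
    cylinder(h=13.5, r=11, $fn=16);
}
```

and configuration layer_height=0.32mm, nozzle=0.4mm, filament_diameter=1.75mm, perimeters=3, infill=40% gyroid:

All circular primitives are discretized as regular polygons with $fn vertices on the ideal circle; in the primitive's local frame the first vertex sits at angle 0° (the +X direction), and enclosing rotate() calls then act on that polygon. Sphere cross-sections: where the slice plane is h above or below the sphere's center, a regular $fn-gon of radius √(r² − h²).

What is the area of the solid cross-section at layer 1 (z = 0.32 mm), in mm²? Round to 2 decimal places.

At z = 0.32 mm: the cube is present — its section is the full 8.5×18.5 rectangle (area 157.25 mm²); the sphere at (3.5, 4.5) is not intersected at this z (|z−center|=8.180 > r=7.5); the cylinder at (0, 6.5) does not reach this height (z outside [5.5, 19]); Merging all regions: only the 8.5×18.5 cube is present, so the union is just that shape — area = 157.25 mm². Overall, the cross-section is a single solid region. Net area = 157.25 mm².

157.25 mm²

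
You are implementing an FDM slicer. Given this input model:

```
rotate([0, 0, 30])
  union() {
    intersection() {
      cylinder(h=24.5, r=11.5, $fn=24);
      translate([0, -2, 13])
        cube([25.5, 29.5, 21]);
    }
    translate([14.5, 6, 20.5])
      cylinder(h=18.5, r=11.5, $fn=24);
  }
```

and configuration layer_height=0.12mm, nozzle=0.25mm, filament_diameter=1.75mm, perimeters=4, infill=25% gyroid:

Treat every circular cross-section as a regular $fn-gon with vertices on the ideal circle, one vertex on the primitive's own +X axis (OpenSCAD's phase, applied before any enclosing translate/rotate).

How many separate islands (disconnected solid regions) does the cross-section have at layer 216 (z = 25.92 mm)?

At z = 25.92 mm: the cylinder is absent (z outside [0, 24.5]); the cube at (0, -2) (footprint 25.5×29.5) is included at this height; Taking the intersection: at least one operand is absent at this height, so nothing remains; the r=11.5 cylinder at (14.5, 6) contributes a regular 24-gon of circumradius 11.5; Merging all regions: only the r=11.5 cylinder at (14.5, 6) is present, so the union is just that shape — 1 connected region; (rotated 30° about Z; rotation is an isometry so areas/perimeters/island counts are preserved). Overall, the cross-section is a single solid region. Island count = 1.

1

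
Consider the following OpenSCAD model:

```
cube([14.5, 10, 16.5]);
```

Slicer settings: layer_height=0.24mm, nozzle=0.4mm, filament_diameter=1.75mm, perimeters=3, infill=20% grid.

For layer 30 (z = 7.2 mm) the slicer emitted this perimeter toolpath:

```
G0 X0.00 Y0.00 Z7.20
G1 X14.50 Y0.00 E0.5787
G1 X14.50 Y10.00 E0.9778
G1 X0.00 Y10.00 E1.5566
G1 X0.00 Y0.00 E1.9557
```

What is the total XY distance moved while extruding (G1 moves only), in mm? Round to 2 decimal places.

49.00 mm

Sum the Euclidean lengths of each G1 segment: total = 49.00 mm.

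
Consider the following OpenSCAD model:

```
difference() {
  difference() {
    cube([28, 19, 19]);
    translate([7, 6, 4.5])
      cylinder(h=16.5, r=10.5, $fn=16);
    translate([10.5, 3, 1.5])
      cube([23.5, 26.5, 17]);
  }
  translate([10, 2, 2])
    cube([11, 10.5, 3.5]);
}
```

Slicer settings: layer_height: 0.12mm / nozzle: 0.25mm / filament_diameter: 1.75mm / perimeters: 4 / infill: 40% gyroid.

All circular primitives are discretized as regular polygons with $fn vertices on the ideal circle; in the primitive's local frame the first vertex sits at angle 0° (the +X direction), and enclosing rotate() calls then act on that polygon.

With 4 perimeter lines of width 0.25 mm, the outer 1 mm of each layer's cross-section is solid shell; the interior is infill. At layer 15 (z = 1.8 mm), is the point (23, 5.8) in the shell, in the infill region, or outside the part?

outside

At z = 1.8 mm: the cube (footprint 28×19) is included at this height; the cylinder at (7, 6) is absent (z outside [4.5, 21]); the cube at (10.5, 3) (footprint 23.5×26.5) is included at this height; Subtracting the remaining from the first: starting from the 28×19 cube, the 23.5×26.5 cube at (10.5, 3) partially overlaps it — only the 280.00 mm² overlap (of its 622.75 mm²) is removed, clipping the outline — 1 connected region; the cube at (10, 2) is not intersected at this z (z outside [2, 5.5]); After the difference (first − rest): none of the subtracted shapes is present at this height, so the result so far is unchanged — 1 connected region. Overall, the cross-section is a single solid region. The nearest boundary edge runs (10.50, 3.00)→(28.00, 3.00); distance from the point to it = 2.80 mm. The point is not inside any of the regions above, so it lies outside the cross-section (2.80 mm from the nearest boundary).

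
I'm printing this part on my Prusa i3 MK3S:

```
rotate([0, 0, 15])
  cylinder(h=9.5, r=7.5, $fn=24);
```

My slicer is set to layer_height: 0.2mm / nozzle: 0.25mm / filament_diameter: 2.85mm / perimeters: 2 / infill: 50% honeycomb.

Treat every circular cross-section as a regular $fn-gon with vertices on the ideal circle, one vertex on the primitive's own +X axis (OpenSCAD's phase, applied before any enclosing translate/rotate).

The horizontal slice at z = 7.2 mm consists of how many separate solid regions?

At z = 7.2 mm: the r=7.5 cylinder gives a regular 24-gon of circumradius 7.5 (constant along its height); (rotated 15° about Z; rotation is an isometry so areas/perimeters/island counts are preserved). The result has 1 disconnected region.

1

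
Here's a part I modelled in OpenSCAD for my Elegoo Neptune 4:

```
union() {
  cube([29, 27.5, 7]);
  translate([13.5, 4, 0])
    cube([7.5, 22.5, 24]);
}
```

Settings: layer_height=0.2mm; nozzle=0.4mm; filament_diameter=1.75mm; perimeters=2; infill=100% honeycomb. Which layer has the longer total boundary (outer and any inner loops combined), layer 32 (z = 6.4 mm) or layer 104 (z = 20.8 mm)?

Layer 32 (z = 6.4): the cube (footprint 29×27.5) is included at this height (perimeter 113.00 mm); the cube at (13.5, 4) (footprint 7.5×22.5) is included at this height (perimeter 60.00 mm); Merging all regions: the 7.5×22.5 cube at (13.5, 4) lies entirely inside the 29×27.5 cube, so the union is just the 29×27.5 cube — boundary = 113.00 mm. So its perimeter = 113.00 mm. Layer 104 (z = 20.8): the cube does not reach this height (z outside [0, 7]); the cube at (13.5, 4) is present — its section is the full 7.5×22.5 rectangle (perimeter 60.00 mm); Combining (union): only the 7.5×22.5 cube at (13.5, 4) is present, so the union is just that shape — boundary = 60.00 mm. So its perimeter = 60.00 mm. Layer 32 is larger (113.00 vs 60.00 mm).

layer 32 (z = 6.4 mm)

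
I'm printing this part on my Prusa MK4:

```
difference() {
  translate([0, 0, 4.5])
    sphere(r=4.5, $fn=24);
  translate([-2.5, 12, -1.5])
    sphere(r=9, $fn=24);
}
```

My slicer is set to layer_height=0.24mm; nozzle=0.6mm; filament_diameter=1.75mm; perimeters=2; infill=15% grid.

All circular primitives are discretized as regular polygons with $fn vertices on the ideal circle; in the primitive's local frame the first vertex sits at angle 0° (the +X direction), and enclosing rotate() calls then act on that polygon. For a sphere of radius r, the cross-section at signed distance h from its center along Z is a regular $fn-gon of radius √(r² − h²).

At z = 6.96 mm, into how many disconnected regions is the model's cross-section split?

At z = 6.96 mm: the r=4.5 sphere slices to a regular 24-gon of circumradius 3.768 (√(r²−h²) with h=2.46 from center); the sphere at (-2.5, 12): section is a regular 24-gon, circumradius = √(r²−h²) = √(9²−8.46²) = 3.071; Subtracting the remaining from the first: starting from the r=4.5 sphere, the r=9 sphere at (-2.5, 12) misses the remaining region (no effect) — 1 connected region. The result has 1 disconnected region.

1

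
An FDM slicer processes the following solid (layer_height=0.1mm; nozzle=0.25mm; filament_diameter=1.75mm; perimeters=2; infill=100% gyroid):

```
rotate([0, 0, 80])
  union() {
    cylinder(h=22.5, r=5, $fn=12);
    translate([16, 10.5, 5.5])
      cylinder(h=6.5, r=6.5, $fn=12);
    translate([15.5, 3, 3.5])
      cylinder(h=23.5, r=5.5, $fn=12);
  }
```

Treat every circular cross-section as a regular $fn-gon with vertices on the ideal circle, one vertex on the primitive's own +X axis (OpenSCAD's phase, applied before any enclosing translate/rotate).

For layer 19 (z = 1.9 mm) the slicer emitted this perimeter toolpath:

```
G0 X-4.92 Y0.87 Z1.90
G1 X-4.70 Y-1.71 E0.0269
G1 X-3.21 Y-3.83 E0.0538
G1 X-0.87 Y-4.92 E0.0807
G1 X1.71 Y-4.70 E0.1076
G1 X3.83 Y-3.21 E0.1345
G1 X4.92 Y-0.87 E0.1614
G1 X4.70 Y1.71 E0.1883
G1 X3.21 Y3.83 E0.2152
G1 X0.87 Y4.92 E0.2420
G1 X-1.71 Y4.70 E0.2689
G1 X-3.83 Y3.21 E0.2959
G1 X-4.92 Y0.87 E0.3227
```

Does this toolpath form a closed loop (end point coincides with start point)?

Start point (G0): (-4.92, 0.87). End point (last G1): the path returns to the start — closed.

yes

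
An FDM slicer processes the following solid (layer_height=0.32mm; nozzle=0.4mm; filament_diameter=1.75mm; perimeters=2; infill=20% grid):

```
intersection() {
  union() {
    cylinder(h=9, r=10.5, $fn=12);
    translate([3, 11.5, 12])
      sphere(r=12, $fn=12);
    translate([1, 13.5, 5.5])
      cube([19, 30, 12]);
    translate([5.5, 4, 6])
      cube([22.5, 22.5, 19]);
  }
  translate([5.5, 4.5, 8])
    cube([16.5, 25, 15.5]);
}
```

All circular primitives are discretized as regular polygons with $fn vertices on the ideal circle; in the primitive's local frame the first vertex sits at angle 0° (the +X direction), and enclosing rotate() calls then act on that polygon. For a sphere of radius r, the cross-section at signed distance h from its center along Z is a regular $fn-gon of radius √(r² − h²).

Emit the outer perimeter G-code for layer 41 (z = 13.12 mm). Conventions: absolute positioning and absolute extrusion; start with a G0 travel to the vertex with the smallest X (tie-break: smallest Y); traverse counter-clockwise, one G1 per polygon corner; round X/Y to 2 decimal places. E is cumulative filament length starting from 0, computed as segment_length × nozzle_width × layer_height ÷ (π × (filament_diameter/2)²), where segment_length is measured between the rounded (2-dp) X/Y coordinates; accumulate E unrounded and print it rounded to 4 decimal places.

At z = 13.12 mm: the cylinder does not reach this height (z outside [0, 9]); the r=12 sphere at (3, 11.5) contributes a regular 12-gon of circumradius √(12²−1.12²) = 11.948; the cube at (1, 13.5) (footprint 19×30) is included at this height; the cube at (5.5, 4) is present — its section is the full 22.5×22.5 rectangle; Combining (union): the regions partially overlap (shared area 372.39 mm²), so overlapping operands fuse into one piece — 1 connected region; the cube at (5.5, 4.5) is present — its section is the full 16.5×25 rectangle; Taking the intersection: the 16.5×25 cube at (5.5, 4.5) partially overlaps the result so far; clipping to the common part keeps 406.50 mm² — 1 connected region. The outline is a single polygon with 6 vertices. Extrusion per mm of travel: 0.4 × 0.32 / (π × 0.875²) = 0.053216. Accumulating E over each segment gives final E = 4.4169.

G0 X5.50 Y4.50 Z13.12
G1 X22.00 Y4.50 E0.8781
G1 X22.00 Y26.50 E2.0488
G1 X20.00 Y26.50 E2.1553
G1 X20.00 Y29.50 E2.3149
G1 X5.50 Y29.50 E3.0865
G1 X5.50 Y4.50 E4.4169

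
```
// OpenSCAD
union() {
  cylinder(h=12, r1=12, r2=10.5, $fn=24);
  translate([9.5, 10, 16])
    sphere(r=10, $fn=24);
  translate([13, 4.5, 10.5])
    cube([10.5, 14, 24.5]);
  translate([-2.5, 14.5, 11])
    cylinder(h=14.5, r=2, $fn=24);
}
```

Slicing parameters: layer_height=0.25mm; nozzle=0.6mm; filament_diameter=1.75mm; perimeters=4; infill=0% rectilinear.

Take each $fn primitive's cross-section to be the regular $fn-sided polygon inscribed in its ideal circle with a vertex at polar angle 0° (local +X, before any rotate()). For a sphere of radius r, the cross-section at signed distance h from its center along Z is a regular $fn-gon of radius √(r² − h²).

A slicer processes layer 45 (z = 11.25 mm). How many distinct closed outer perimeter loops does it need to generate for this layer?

At z = 11.25 mm: the cone contributes a regular 24-gon of circumradius 10.594 (interpolated between r1=12 and r2=10.5 at t=0.938); the r=10 sphere at (9.5, 10) contributes a regular 24-gon of circumradius √(10²−4.75²) = 8.800; the 10.5×14 cube at (13, 4.5) contributes its full rectangle; the cylinder at (-2.5, 14.5): section is a regular 24-gon, circumradius r=2; Taking the union: the regions partially overlap (shared area 106.41 mm²), so overlapping operands fuse into one piece — 2 connected regions. The result has 2 disconnected regions.

2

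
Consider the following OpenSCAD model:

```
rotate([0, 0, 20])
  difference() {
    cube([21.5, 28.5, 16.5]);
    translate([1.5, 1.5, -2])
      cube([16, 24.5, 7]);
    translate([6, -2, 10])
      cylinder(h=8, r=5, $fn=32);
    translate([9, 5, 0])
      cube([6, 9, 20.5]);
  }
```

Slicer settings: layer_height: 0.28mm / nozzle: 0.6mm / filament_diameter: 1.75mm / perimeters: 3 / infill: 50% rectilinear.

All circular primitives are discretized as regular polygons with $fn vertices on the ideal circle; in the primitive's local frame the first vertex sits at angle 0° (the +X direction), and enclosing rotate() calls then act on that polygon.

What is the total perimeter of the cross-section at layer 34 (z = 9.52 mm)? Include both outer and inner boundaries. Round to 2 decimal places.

At z = 9.52 mm: the cube is present — its section is the full 21.5×28.5 rectangle (perimeter 100.00 mm); the cube at (1.5, 1.5) does not reach this height (z outside [-2, 5]); the cylinder at (6, -2) is not intersected at this z (z outside [10, 18]); the cube at (9, 5) is present — its section is the full 6×9 rectangle (perimeter 30.00 mm); Taking the first minus the rest: starting from the 21.5×28.5 cube, the 6×9 cube at (9, 5) lies wholly inside it (removes its full 54.00 mm² and its 30.00 mm outline becomes a hole wall) — boundary (outer + 1 inner loop) = 130.00 mm; (rotated 20° about Z; rotation is an isometry so areas/perimeters/island counts are preserved). Overall, the cross-section is one region with 1 hole. Total boundary length (outer + inner) = 130.00 mm.

130.00 mm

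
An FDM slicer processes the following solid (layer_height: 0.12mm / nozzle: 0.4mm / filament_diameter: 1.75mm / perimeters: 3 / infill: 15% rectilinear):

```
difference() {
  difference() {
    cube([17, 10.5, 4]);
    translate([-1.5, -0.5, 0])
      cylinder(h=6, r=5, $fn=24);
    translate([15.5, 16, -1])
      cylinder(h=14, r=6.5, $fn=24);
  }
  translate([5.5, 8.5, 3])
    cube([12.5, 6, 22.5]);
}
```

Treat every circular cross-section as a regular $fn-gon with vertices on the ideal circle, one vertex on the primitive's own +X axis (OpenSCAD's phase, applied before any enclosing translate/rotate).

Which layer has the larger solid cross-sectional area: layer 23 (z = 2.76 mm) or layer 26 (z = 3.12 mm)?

layer 23 (z = 2.76 mm)

Layer 23 (z = 2.76): the cube (footprint 17×10.5) is included at this height (area 178.50 mm²); the cylinder at (-1.5, -0.5): section is a regular 24-gon, circumradius r=5 (area = (24/2)·5.000²·sin(360°/24) = 77.65 mm²); the cylinder at (15.5, 16): section is a regular 24-gon, circumradius r=6.5 (area = (24/2)·6.500²·sin(360°/24) = 131.22 mm²); After the difference (first − rest): starting from the 17×10.5 cube (178.50 mm²), the r=5 cylinder at (-1.5, -0.5) partially overlaps it — only the 10.33 mm² overlap (of its 77.65 mm²) is removed, clipping the outline; the r=6.5 cylinder at (15.5, 16) partially overlaps it — only the 3.57 mm² overlap (of its 131.22 mm²) is removed, clipping the outline — area = 164.60 mm²; the cube at (5.5, 8.5) does not reach this height (z outside [3, 25.5]); After the difference (first − rest): none of the subtracted shapes is present at this height, so that combined region is unchanged — area = 164.60 mm². So its area = 164.60 mm². Layer 26 (z = 3.12): the 17×10.5 cube contributes its full rectangle (area 178.50 mm²); the r=5 cylinder at (-1.5, -0.5) gives a regular 24-gon of circumradius 5 (constant along its height) (area = (24/2)·5.000²·sin(360°/24) = 77.65 mm²); the cylinder at (15.5, 16): section is a regular 24-gon, circumradius r=6.5 (area = (24/2)·6.500²·sin(360°/24) = 131.22 mm²); Subtracting the remaining from the first: starting from the 17×10.5 cube (178.50 mm²), the r=5 cylinder at (-1.5, -0.5) partially overlaps it — only the 10.33 mm² overlap (of its 77.65 mm²) is removed, clipping the outline; the r=6.5 cylinder at (15.5, 16) partially overlaps it — only the 3.57 mm² overlap (of its 131.22 mm²) is removed, clipping the outline — area = 164.60 mm²; the 12.5×6 cube at (5.5, 8.5) contributes its full rectangle (area 75.00 mm²); Taking the first minus the rest: starting from that combined region (164.60 mm²), the 12.5×6 cube at (5.5, 8.5) partially overlaps it — only the 19.43 mm² overlap (of its 75.00 mm²) is removed, clipping the outline — area = 145.17 mm². So its area = 145.17 mm². Layer 23 is larger (164.60 vs 145.17 mm²).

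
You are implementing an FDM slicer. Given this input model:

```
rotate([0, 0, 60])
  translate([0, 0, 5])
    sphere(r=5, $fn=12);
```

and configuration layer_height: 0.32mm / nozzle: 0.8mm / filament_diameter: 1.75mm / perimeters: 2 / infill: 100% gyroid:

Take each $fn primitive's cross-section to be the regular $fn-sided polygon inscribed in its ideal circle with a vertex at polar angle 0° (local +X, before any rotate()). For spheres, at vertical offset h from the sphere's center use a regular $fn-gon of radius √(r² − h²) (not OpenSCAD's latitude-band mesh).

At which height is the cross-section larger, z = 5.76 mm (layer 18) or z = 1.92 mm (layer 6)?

layer 18 (z = 5.76 mm)

Layer 18 (z = 5.76): the sphere: section is a regular 12-gon, circumradius = √(r²−h²) = √(5²−0.76²) = 4.942 (area = (12/2)·4.942²·sin(360°/12) = 73.27 mm²); (rotated 60° about Z; rotation is an isometry so areas/perimeters/island counts are preserved). So its area = 73.27 mm². Layer 6 (z = 1.92): the sphere: section is a regular 12-gon, circumradius = √(r²−h²) = √(5²−3.08²) = 3.939 (area = (12/2)·3.939²·sin(360°/12) = 46.54 mm²); (whole slice rotated 60° about Z — lengths, areas and connectivity unchanged). So its area = 46.54 mm². Layer 18 is larger (73.27 vs 46.54 mm²).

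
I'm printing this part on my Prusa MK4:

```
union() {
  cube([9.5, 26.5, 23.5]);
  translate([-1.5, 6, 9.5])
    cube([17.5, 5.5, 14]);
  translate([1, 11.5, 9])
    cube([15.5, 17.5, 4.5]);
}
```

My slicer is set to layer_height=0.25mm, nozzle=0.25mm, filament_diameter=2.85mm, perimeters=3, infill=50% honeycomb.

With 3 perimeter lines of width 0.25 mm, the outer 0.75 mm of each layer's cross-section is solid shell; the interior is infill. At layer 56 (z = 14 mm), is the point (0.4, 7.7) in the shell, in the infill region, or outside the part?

At z = 14 mm: the cube (footprint 9.5×26.5) is included at this height; the cube at (-1.5, 6) (footprint 17.5×5.5) is included at this height; the cube at (1, 11.5) is absent (z outside [9, 13.5]); Merging all regions: the regions partially overlap (shared area 52.25 mm²), so overlapping operands fuse into one piece — 1 connected region. Overall, the cross-section is a single solid region. The nearest boundary edge runs (0.00, 0.00)→(0.00, 6.00); distance from the point to it = 1.75 mm. The point is inside the cross-section and 1.75 mm from the nearest boundary — more than the 0.75 mm shell width (3 × 0.25), so it's in the infill interior.

infill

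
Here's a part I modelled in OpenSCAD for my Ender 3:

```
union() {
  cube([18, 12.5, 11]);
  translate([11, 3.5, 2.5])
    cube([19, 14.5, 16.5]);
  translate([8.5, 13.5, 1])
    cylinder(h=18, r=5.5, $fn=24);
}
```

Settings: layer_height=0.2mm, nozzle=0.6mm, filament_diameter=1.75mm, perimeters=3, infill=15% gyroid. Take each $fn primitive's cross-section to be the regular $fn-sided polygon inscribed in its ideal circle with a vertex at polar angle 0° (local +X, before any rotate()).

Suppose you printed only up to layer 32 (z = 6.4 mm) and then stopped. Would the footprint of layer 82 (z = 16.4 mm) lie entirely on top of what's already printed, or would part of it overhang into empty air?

entirely on top

Compare the two slices. At z = 6.4: the cube (footprint 18×12.5) is included at this height (area 225.00 mm²); the cube at (11, 3.5) (footprint 19×14.5) is included at this height (area 275.50 mm²); the cylinder at (8.5, 13.5): section is a regular 24-gon, circumradius r=5.5 (area = (24/2)·5.500²·sin(360°/24) = 93.95 mm²); Combining (union): the regions partially overlap — summed areas 594.45 mm² minus the doubly-counted overlap 112.23 mm² gives 482.22 mm² — area = 482.22 mm². At z = 16.4: the cube does not reach this height (z outside [0, 11]); the cube at (11, 3.5) is present — its section is the full 19×14.5 rectangle (area 275.50 mm²); the r=5.5 cylinder at (8.5, 13.5) contributes a regular 24-gon of circumradius 5.5 (area = (24/2)·5.500²·sin(360°/24) = 93.95 mm²); Combining (union): the regions partially overlap — summed areas 369.45 mm² minus the doubly-counted overlap 20.50 mm² gives 348.95 mm² — area = 348.95 mm². Checking containment: the cross-section at z = 16.4 is a subset of the cross-section at z = 6.4.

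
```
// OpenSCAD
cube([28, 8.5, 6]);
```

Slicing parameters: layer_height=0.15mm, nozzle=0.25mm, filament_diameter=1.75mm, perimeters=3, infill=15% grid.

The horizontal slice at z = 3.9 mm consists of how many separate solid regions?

At z = 3.9 mm: the 28×8.5 cube contributes its full rectangle. The result has 1 disconnected region.

1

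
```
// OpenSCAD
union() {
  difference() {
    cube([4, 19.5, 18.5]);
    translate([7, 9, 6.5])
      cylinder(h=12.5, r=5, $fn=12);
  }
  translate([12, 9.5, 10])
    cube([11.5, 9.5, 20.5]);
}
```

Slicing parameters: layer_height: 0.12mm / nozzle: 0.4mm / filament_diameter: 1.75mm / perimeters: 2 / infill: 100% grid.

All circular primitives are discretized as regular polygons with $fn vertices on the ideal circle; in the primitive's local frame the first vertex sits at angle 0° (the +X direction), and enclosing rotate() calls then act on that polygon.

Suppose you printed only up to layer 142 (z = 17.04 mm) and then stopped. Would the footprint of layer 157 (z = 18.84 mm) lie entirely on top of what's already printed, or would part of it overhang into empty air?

entirely on top

Compare the two slices. At z = 17.04: the 4×19.5 cube contributes its full rectangle (area 78.00 mm²); the r=5 cylinder at (7, 9) contributes a regular 12-gon of circumradius 5 (area = (12/2)·5.000²·sin(360°/12) = 75.00 mm²); After the difference (first − rest): starting from the 4×19.5 cube (78.00 mm²), the r=5 cylinder at (7, 9) partially overlaps it — only the 10.09 mm² overlap (of its 75.00 mm²) is removed, clipping the outline — area = 67.91 mm²; the cube at (12, 9.5) is present — its section is the full 11.5×9.5 rectangle (area 109.25 mm²); Combining (union): the 2 present regions are separate (no shared area or edge), so areas and boundary lengths simply add and each stays a separate island — area = 177.16 mm². At z = 18.84: the cube is not intersected at this z (z outside [0, 18.5]); the cylinder at (7, 9): section is a regular 12-gon, circumradius r=5 (area = (12/2)·5.000²·sin(360°/12) = 75.00 mm²); Subtracting the remaining from the first: the first operand is absent here, so nothing remains; the cube at (12, 9.5) is present — its section is the full 11.5×9.5 rectangle (area 109.25 mm²); Taking the union: only the 11.5×9.5 cube at (12, 9.5) is present, so the union is just that shape — area = 109.25 mm². Checking containment: the cross-section at z = 18.84 is a subset of the cross-section at z = 17.04.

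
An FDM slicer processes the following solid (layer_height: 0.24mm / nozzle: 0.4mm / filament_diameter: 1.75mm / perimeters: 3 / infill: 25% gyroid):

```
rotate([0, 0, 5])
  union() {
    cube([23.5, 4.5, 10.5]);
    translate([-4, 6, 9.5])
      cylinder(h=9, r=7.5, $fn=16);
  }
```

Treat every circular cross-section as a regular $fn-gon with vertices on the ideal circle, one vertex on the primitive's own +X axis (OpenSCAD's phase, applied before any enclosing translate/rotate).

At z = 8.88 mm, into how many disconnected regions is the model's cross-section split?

At z = 8.88 mm: the 23.5×4.5 cube contributes its full rectangle; the cylinder at (-4, 6) does not reach this height (z outside [9.5, 18.5]); Combining (union): only the 23.5×4.5 cube is present, so the union is just that shape — 1 connected region; (whole slice rotated 5° about Z — lengths, areas and connectivity unchanged). The result has 1 disconnected region.

1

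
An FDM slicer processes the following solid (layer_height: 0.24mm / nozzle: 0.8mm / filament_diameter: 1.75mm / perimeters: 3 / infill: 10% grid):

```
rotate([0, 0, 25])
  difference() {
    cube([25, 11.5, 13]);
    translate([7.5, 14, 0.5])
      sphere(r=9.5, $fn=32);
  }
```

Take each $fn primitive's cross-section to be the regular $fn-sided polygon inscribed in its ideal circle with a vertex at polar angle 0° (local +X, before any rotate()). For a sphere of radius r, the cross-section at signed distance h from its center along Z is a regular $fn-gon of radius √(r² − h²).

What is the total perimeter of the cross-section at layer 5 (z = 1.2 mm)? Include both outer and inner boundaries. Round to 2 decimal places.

At z = 1.2 mm: the 25×11.5 cube contributes its full rectangle (perimeter 73.00 mm); the r=9.5 sphere at (7.5, 14) slices to a regular 32-gon of circumradius 9.474 (√(r²−h²) with h=0.7 from center) (perimeter = 2·32·9.474·sin(180°/32) = 59.43 mm); Taking the first minus the rest: starting from the 25×11.5 cube, the r=9.5 sphere at (7.5, 14) partially overlaps it — only the 90.40 mm² overlap (of its 280.18 mm²) is removed, clipping the outline — boundary = 74.19 mm; (rotated 25° about Z; rotation is an isometry so areas/perimeters/island counts are preserved). Overall, the cross-section is a single solid region. Total boundary length (outer) = 74.19 mm.

74.19 mm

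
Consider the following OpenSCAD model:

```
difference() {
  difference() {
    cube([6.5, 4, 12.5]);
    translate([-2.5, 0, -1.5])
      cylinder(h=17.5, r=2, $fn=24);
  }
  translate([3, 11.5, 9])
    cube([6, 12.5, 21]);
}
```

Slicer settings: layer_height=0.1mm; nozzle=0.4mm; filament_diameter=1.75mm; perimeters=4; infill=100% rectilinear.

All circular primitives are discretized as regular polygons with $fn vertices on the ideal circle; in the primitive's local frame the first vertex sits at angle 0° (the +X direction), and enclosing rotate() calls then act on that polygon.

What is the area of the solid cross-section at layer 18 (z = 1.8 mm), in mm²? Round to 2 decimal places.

26.00 mm²

At z = 1.8 mm: the cube is present — its section is the full 6.5×4 rectangle (area 26.00 mm²); the r=2 cylinder at (-2.5, 0) gives a regular 24-gon of circumradius 2 (constant along its height) (area = (24/2)·2.000²·sin(360°/24) = 12.42 mm²); Taking the first minus the rest: starting from the 6.5×4 cube (26.00 mm²), the r=2 cylinder at (-2.5, 0) misses the remaining region (no effect) — area = 26.00 mm²; the cube at (3, 11.5) does not reach this height (z outside [9, 30]); After the difference (first − rest): none of the subtracted shapes is present at this height, so the result so far is unchanged — area = 26.00 mm². Overall, the cross-section is a single solid region. Net area = 26.00 mm².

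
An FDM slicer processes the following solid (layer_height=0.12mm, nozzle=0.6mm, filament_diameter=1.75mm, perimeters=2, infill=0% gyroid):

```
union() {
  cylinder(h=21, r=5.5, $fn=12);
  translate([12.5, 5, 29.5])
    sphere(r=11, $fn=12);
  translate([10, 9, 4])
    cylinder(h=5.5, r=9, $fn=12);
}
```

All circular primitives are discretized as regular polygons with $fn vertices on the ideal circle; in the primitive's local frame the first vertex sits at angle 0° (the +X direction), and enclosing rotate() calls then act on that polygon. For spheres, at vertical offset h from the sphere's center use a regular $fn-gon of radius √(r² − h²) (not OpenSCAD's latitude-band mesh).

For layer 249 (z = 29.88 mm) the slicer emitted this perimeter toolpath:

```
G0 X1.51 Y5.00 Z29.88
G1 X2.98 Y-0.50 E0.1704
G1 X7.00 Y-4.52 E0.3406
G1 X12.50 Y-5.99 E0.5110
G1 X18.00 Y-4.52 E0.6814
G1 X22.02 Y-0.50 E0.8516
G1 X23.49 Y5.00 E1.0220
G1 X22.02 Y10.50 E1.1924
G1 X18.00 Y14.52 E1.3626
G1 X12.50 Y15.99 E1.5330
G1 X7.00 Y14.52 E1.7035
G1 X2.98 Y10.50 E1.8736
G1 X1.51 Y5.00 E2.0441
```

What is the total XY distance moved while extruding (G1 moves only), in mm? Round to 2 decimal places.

Sum the Euclidean lengths of each G1 segment: total = 68.29 mm.

68.29 mm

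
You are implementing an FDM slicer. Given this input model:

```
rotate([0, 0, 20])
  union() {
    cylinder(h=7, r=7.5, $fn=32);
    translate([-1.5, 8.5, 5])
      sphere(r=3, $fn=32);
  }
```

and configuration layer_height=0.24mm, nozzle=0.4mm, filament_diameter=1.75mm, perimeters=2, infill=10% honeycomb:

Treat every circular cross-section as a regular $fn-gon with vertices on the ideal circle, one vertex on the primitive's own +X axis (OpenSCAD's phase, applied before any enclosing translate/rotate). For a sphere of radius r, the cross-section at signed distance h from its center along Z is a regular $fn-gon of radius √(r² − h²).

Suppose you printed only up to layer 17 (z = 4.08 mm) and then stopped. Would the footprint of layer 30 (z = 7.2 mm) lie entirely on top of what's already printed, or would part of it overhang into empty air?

Compare the two slices. At z = 4.08: the r=7.5 cylinder gives a regular 32-gon of circumradius 7.5 (constant along its height) (area = (32/2)·7.500²·sin(360°/32) = 175.58 mm²); the sphere at (-1.5, 8.5): section is a regular 32-gon, circumradius = √(r²−h²) = √(3²−0.92²) = 2.855 (area = (32/2)·2.855²·sin(360°/32) = 25.45 mm²); Taking the union: the regions partially overlap — summed areas 201.03 mm² minus the doubly-counted overlap 5.62 mm² gives 195.41 mm² — area = 195.41 mm²; (whole slice rotated 20° about Z — lengths, areas and connectivity unchanged). At z = 7.2: the cylinder is absent (z outside [0, 7]); the sphere at (-1.5, 8.5): section is a regular 32-gon, circumradius = √(r²−h²) = √(3²−2.2²) = 2.040 (area = (32/2)·2.040²·sin(360°/32) = 12.99 mm²); Combining (union): only the r=3 sphere at (-1.5, 8.5) is present, so the union is just that shape — area = 12.99 mm²; (rotated 20° about Z; rotation is an isometry so areas/perimeters/island counts are preserved). Checking containment: the cross-section at z = 7.2 is a subset of the cross-section at z = 4.08.

entirely on top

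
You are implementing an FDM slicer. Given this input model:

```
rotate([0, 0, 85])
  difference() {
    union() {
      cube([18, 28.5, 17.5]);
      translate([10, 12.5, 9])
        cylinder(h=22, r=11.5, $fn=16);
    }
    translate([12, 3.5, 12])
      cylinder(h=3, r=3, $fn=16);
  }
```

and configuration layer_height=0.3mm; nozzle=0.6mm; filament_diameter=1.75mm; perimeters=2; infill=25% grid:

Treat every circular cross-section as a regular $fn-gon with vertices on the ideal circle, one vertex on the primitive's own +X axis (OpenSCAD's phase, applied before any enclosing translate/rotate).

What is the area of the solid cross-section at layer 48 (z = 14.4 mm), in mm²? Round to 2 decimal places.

532.63 mm²

At z = 14.4 mm: the 18×28.5 cube contributes its full rectangle (area 513.00 mm²); the cylinder at (10, 12.5): section is a regular 16-gon, circumradius r=11.5 (area = (16/2)·11.500²·sin(360°/16) = 404.88 mm²); Taking the union: the regions partially overlap — summed areas 917.88 mm² minus the doubly-counted overlap 357.70 mm² gives 560.18 mm² — area = 560.18 mm²; the cylinder at (12, 3.5): section is a regular 16-gon, circumradius r=3 (area = (16/2)·3.000²·sin(360°/16) = 27.55 mm²); Subtracting the remaining from the first: starting from the result so far (560.18 mm²), the r=3 cylinder at (12, 3.5) lies wholly inside it (removes its full 27.55 mm² and its 18.73 mm outline becomes a hole wall) — area = 532.63 mm²; (whole slice rotated 85° about Z — lengths, areas and connectivity unchanged). Overall, the cross-section is one region with 1 hole. Net area = 532.63 mm².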